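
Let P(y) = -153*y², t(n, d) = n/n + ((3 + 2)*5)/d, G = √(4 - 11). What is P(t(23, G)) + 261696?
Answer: 1926426/7 + 7650*I*√7/7 ≈ 2.752e+5 + 2891.4*I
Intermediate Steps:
G = I*√7 (G = √(-7) = I*√7 ≈ 2.6458*I)
t(n, d) = 1 + 25/d (t(n, d) = 1 + (5*5)/d = 1 + 25/d)
P(t(23, G)) + 261696 = -153*(-(25 + I*√7)²/7) + 261696 = -(-153)*(25 + I*√7)²/7 + 261696 = 153*(25 + I*√7)²/7 + 261696 = 261696 + 153*(25 + I*√7)²/7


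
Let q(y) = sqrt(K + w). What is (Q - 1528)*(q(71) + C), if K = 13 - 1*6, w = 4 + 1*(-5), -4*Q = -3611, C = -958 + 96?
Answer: 1077931/2 - 2501*sqrt(6)/4 ≈ 5.3743e+5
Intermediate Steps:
C = -862
Q = 3611/4 (Q = -1/4*(-3611) = 3611/4 ≈ 902.75)
w = -1 (w = 4 - 5 = -1)
K = 7 (K = 13 - 6 = 7)
q(y) = sqrt(6) (q(y) = sqrt(7 - 1) = sqrt(6))
(Q - 1528)*(q(71) + C) = (3611/4 - 1528)*(sqrt(6) - 862) = -2501*(-862 + sqrt(6))/4 = 1077931/2 - 2501*sqrt(6)/4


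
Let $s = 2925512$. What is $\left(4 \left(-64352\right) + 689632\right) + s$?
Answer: $3357736$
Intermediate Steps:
$\left(4 \left(-64352\right) + 689632\right) + s = \left(4 \left(-64352\right) + 689632\right) + 2925512 = \left(-257408 + 689632\right) + 2925512 = 432224 + 2925512 = 3357736$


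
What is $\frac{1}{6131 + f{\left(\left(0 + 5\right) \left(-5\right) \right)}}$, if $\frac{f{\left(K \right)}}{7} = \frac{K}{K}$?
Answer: $\frac{1}{6138} \approx 0.00016292$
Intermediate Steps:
$f{\left(K \right)} = 7$ ($f{\left(K \right)} = 7 \frac{K}{K} = 7 \cdot 1 = 7$)
$\frac{1}{6131 + f{\left(\left(0 + 5\right) \left(-5\right) \right)}} = \frac{1}{6131 + 7} = \frac{1}{6138}$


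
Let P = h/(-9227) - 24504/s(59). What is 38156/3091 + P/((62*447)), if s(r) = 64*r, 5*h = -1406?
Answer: 23026417611901037/1865394711911280 ≈ 12.344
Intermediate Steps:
h = -1406/5 (h = (1/5)*(-1406) = -1406/5 ≈ -281.20)
P = -140647873/21775720 (P = -1406/5/(-9227) - 24504/(64*59) = -1406/5*(-1/9227) - 24504/3776 = 1406/46135 - 24504*1/3776 = 1406/46135 - 3063/472 = -140647873/21775720 ≈ -6.4589)
38156/3091 + P/((62*447)) = 38156/3091 - 140647873/(21775720*(62*447)) = 38156*(1/3091) - 140647873/21775720/27714 = 38156/3091 - 140647873/21775720*1/27714 = 38156/3091 - 140647873/603492304080 = 23026417611901037/1865394711911280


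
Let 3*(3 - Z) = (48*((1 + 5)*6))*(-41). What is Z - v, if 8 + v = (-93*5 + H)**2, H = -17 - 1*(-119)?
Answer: -108142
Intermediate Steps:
H = 102 (H = -17 + 119 = 102)
Z = 23619 (Z = 3 - 48*((1 + 5)*6)*(-41)/3 = 3 - 48*(6*6)*(-41)/3 = 3 - 48*36*(-41)/3 = 3 - 576*(-41) = 3 - 1/3*(-70848) = 3 + 23616 = 23619)
v = 131761 (v = -8 + (-93*5 + 102)**2 = -8 + (-465 + 102)**2 = -8 + (-363)**2 = -8 + 131769 = 131761)
Z - v = 23619 - 1*131761 = 23619 - 131761 = -108142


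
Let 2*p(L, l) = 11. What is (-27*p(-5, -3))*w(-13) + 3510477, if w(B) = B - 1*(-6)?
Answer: 7023033/2 ≈ 3.5115e+6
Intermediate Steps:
p(L, l) = 11/2 (p(L, l) = (½)*11 = 11/2)
w(B) = 6 + B (w(B) = B + 6 = 6 + B)
(-27*p(-5, -3))*w(-13) + 3510477 = (-27*11/2)*(6 - 13) + 3510477 = -297/2*(-7) + 3510477 = 2079/2 + 3510477 = 7023033/2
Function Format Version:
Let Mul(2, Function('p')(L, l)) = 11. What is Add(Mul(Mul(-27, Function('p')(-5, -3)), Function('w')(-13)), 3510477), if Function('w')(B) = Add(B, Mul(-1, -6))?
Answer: Rational(7023033, 2) ≈ 3.5115e+6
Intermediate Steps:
Function('p')(L, l) = Rational(11, 2) (Function('p')(L, l) = Mul(Rational(1, 2), 11) = Rational(11, 2))
Function('w')(B) = Add(6, B) (Function('w')(B) = Add(B, 6) = Add(6, B))
Add(Mul(Mul(-27, Function('p')(-5, -3)), Function('w')(-13)), 3510477) = Add(Mul(Mul(-27, Rational(11, 2)), Add(6, -13)), 3510477) = Add(Mul(Rational(-297, 2), -7), 3510477) = Add(Rational(2079, 2), 3510477) = Rational(7023033, 2)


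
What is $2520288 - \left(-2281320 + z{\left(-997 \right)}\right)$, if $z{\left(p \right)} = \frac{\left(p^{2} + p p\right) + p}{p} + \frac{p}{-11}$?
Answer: $\frac{52838614}{11} \approx 4.8035 \cdot 10^{6}$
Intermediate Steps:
$z{\left(p \right)} = - \frac{p}{11} + \frac{p + 2 p^{2}}{p}$ ($z{\left(p \right)} = \frac{\left(p^{2} + p^{2}\right) + p}{p} + p \left(- \frac{1}{11}\right) = \frac{2 p^{2} + p}{p} - \frac{p}{11} = \frac{p + 2 p^{2}}{p} - \frac{p}{11} = - \frac{p}{11} + \frac{p + 2 p^{2}}{p}$)
$2520288 - \left(-2281320 + z{\left(-997 \right)}\right) = 2520288 - \left(-2281320 + \left(1 + \frac{21}{11} \left(-997\right)\right)\right) = 2520288 - \left(-2281320 + \left(1 - \frac{20937}{11}\right)\right) = 2520288 - \left(-2281320 - \frac{20926}{11}\right) = 2520288 - - \frac{25115446}{11} = 2520288 + \frac{25115446}{11} = \frac{52838614}{11}$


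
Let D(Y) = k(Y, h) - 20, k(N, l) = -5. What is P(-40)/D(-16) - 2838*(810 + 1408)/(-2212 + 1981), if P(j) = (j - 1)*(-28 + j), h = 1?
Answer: 4749184/175 ≈ 27138.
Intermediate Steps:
D(Y) = -25 (D(Y) = -5 - 20 = -25)
P(j) = (-1 + j)*(-28 + j)
P(-40)/D(-16) - 2838*(810 + 1408)/(-2212 + 1981) = (28 + (-40)² - 29*(-40))/(-25) - 2838*(810 + 1408)/(-2212 + 1981) = (28 + 1600 + 1160)*(-1/25) - 2838/((-231/2218)) = 2788*(-1/25) - 2838/((-231*1/2218)) = -2788/25 - 2838/(-231/2218) = -2788/25 - 2838*(-2218/231) = -2788/25 + 190748/7 = 4749184/175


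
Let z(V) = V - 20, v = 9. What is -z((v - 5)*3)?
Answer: 8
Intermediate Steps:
z(V) = -20 + V
-z((v - 5)*3) = -(-20 + (9 - 5)*3) = -(-20 + 4*3) = -(-20 + 12) = -1*(-8) = 8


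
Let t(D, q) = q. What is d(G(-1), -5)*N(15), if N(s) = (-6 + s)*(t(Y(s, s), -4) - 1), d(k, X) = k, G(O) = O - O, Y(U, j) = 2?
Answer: 0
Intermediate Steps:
G(O) = 0
N(s) = 30 - 5*s (N(s) = (-6 + s)*(-4 - 1) = (-6 + s)*(-5) = 30 - 5*s)
d(G(-1), -5)*N(15) = 0*(30 - 5*15) = 0*(30 - 75) = 0*(-45) = 0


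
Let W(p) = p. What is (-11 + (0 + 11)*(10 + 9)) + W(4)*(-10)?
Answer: 158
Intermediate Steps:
(-11 + (0 + 11)*(10 + 9)) + W(4)*(-10) = (-11 + (0 + 11)*(10 + 9)) + 4*(-10) = (-11 + 11*19) - 40 = (-11 + 209) - 40 = 198 - 40 = 158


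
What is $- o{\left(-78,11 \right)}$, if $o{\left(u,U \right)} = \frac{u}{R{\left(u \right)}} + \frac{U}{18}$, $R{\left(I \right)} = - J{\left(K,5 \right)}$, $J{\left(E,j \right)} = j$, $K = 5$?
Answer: $- \frac{1459}{90} \approx -16.211$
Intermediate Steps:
$R{\left(I \right)} = -5$ ($R{\left(I \right)} = \left(-1\right) 5 = -5$)
$o{\left(u,U \right)} = - \frac{u}{5} + \frac{U}{18}$ ($o{\left(u,U \right)} = \frac{u}{-5} + \frac{U}{18} = u \left(- \frac{1}{5}\right) + U \frac{1}{18} = - \frac{u}{5} + \frac{U}{18}$)
$- o{\left(-78,11 \right)} = - (\left(- \frac{1}{5}\right) \left(-78\right) + \frac{1}{18} \cdot 11) = - (\frac{78}{5} + \frac{11}{18}) = \left(-1\right) \frac{1459}{90} = - \frac{1459}{90}$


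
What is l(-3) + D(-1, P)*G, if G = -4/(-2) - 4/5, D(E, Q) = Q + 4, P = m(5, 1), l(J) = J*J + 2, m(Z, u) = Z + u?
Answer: 23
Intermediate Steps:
l(J) = 2 + J² (l(J) = J² + 2 = 2 + J²)
P = 6 (P = 5 + 1 = 6)
D(E, Q) = 4 + Q
G = 6/5 (G = -4*(-½) - 4*⅕ = 2 - ⅘ = 6/5 ≈ 1.2000)
l(-3) + D(-1, P)*G = (2 + (-3)²) + (4 + 6)*(6/5) = (2 + 9) + 10*(6/5) = 11 + 12 = 23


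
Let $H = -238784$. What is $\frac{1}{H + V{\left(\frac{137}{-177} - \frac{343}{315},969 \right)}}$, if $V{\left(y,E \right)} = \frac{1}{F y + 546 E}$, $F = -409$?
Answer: $- \frac{1406714384}{335900887466401} \approx -4.1879 \cdot 10^{-6}$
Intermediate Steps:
$V{\left(y,E \right)} = \frac{1}{- 409 y + 546 E}$
$\frac{1}{H + V{\left(\frac{137}{-177} - \frac{343}{315},969 \right)}} = \frac{1}{-238784 + \frac{1}{- 409 \left(\frac{137}{-177} - \frac{343}{315}\right) + 546 \cdot 969}} = \frac{1}{-238784 + \frac{1}{- 409 \left(137 \left(- \frac{1}{177}\right) - \frac{49}{45}\right) + 529074}} = \frac{1}{-238784 + \frac{1}{- 409 \left(- \frac{137}{177} - \frac{49}{45}\right) + 529074}} = \frac{1}{-238784 + \frac{1}{\left(-409\right) \left(- \frac{4946}{2655}\right) + 529074}} = \frac{1}{-238784 + \frac{1}{\frac{2022914}{2655} + 529074}} = \frac{1}{-238784 + \frac{1}{\frac{1406714384}{2655}}} = \frac{1}{-238784 + \frac{2655}{1406714384}} = \frac{1}{- \frac{335900887466401}{1406714384}} = - \frac{1406714384}{335900887466401}$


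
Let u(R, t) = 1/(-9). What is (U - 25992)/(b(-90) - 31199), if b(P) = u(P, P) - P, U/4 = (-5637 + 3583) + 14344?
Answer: -104256/139991 ≈ -0.74473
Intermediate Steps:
u(R, t) = -⅑
U = 49160 (U = 4*((-5637 + 3583) + 14344) = 4*(-2054 + 14344) = 4*12290 = 49160)
b(P) = -⅑ - P
(U - 25992)/(b(-90) - 31199) = (49160 - 25992)/((-⅑ - 1*(-90)) - 31199) = 23168/((-⅑ + 90) - 31199) = 23168/(809/9 - 31199) = 23168/(-279982/9) = 23168*(-9/279982) = -104256/139991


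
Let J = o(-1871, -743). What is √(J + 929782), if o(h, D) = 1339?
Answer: √931121 ≈ 964.95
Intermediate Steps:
J = 1339
√(J + 929782) = √(1339 + 929782) = √931121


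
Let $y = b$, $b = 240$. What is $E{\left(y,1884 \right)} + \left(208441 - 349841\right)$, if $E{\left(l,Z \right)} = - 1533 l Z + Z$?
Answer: $-693300796$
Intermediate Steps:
$y = 240$
$E{\left(l,Z \right)} = Z - 1533 Z l$ ($E{\left(l,Z \right)} = - 1533 Z l + Z = Z - 1533 Z l$)
$E{\left(y,1884 \right)} + \left(208441 - 349841\right) = 1884 \left(1 - 367920\right) + \left(208441 - 349841\right) = 1884 \left(-367919\right) - 141400 = -693159396 - 141400 = -693300796$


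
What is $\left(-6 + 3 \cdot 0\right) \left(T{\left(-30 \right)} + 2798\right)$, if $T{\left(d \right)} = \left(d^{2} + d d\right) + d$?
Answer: $-27408$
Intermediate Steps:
$T{\left(d \right)} = d + 2 d^{2}$ ($T{\left(d \right)} = \left(d^{2} + d^{2}\right) + d = 2 d^{2} + d = d + 2 d^{2}$)
$\left(-6 + 3 \cdot 0\right) \left(T{\left(-30 \right)} + 2798\right) = \left(-6 + 3 \cdot 0\right) \left(- 30 \left(1 + 2 \left(-30\right)\right) + 2798\right) = \left(-6 + 0\right) \left(- 30 \left(1 - 60\right) + 2798\right) = - 6 \left(\left(-30\right) \left(-59\right) + 2798\right) = - 6 \left(1770 + 2798\right) = \left(-6\right) 4568 = -27408$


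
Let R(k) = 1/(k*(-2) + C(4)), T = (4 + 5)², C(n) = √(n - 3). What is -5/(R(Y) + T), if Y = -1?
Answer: -15/244 ≈ -0.061475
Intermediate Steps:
C(n) = √(-3 + n)
T = 81 (T = 9² = 81)
R(k) = 1/(1 - 2*k) (R(k) = 1/(k*(-2) + √(-3 + 4)) = 1/(-2*k + √1) = 1/(-2*k + 1) = 1/(1 - 2*k))
-5/(R(Y) + T) = -5/(-1/(-1 + 2*(-1)) + 81) = -5/(-1/(-1 - 2) + 81) = -5/(-1/(-3) + 81) = -5/(-1*(-⅓) + 81) = -5/(⅓ + 81) = -5/(244/3) = (3/244)*(-5) = -15/244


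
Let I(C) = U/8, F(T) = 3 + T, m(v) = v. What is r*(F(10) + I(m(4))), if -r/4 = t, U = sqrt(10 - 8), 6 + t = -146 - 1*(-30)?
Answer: 6344 + 61*sqrt(2) ≈ 6430.3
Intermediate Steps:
t = -122 (t = -6 + (-146 - 1*(-30)) = -6 + (-146 + 30) = -6 - 116 = -122)
U = sqrt(2) ≈ 1.4142
r = 488 (r = -4*(-122) = 488)
I(C) = sqrt(2)/8
r*(F(10) + I(m(4))) = 488*((3 + 10) + sqrt(2)/8) = 488*(13 + sqrt(2)/8) = 6344 + 61*sqrt(2)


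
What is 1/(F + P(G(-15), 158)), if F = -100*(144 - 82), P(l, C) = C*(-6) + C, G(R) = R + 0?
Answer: -1/6990 ≈ -0.00014306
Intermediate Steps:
G(R) = R
P(l, C) = -5*C (P(l, C) = -6*C + C = -5*C)
F = -6200 (F = -100*62 = -6200)
1/(F + P(G(-15), 158)) = 1/(-6200 - 5*158) = 1/(-6200 - 790) = 1/(-6990) = -1/6990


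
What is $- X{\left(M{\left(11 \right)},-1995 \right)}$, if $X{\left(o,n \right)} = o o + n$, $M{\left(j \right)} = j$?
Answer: $1874$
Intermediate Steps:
$X{\left(o,n \right)} = n + o^{2}$ ($X{\left(o,n \right)} = o^{2} + n = n + o^{2}$)
$- X{\left(M{\left(11 \right)},-1995 \right)} = - (-1995 + 11^{2}) = - (-1995 + 121) = \left(-1\right) \left(-1874\right) = 1874$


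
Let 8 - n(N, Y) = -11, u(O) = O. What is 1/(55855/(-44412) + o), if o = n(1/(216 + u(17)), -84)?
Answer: 44412/787973 ≈ 0.056362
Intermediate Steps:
n(N, Y) = 19 (n(N, Y) = 8 - 1*(-11) = 8 + 11 = 19)
o = 19
1/(55855/(-44412) + o) = 1/(55855/(-44412) + 19) = 1/(55855*(-1/44412) + 19) = 1/(-55855/44412 + 19) = 1/(787973/44412) = 44412/787973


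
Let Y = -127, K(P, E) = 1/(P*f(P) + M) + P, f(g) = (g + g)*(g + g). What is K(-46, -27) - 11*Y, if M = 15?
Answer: 525983478/389329 ≈ 1351.0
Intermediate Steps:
f(g) = 4*g**2 (f(g) = (2*g)*(2*g) = 4*g**2)
K(P, E) = P + 1/(15 + 4*P**3) (K(P, E) = 1/(P*(4*P**2) + 15) + P = 1/(4*P**3 + 15) + P = 1/(15 + 4*P**3) + P = P + 1/(15 + 4*P**3))
K(-46, -27) - 11*Y = (1 + 4*(-46)**4 + 15*(-46))/(15 + 4*(-46)**3) - 11*(-127) = (1 + 4*4477456 - 690)/(15 + 4*(-97336)) + 1397 = (1 + 17909824 - 690)/(15 - 389344) + 1397 = 17909135/(-389329) + 1397 = -1/389329*17909135 + 1397 = -17909135/389329 + 1397 = 525983478/389329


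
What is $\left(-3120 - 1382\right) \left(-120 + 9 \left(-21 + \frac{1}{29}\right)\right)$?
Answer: $\frac{40301904}{29} \approx 1.3897 \cdot 10^{6}$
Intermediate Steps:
$\left(-3120 - 1382\right) \left(-120 + 9 \left(-21 + \frac{1}{29}\right)\right) = - 4502 \left(-120 + 9 \left(-21 + \frac{1}{29}\right)\right) = - 4502 \left(-120 + 9 \left(- \frac{608}{29}\right)\right) = - 4502 \left(-120 - \frac{5472}{29}\right) = \left(-4502\right) \left(- \frac{8952}{29}\right) = \frac{40301904}{29}$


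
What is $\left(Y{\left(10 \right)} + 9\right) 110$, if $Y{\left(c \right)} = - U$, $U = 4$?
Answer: $550$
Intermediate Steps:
$Y{\left(c \right)} = -4$ ($Y{\left(c \right)} = \left(-1\right) 4 = -4$)
$\left(Y{\left(10 \right)} + 9\right) 110 = \left(-4 + 9\right) 110 = 5 \cdot 110 = 550$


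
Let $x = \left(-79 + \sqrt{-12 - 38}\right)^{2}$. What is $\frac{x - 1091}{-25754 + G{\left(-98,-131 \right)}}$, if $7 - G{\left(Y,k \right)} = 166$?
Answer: $- \frac{5100}{25913} + \frac{790 i \sqrt{2}}{25913} \approx -0.19681 + 0.043115 i$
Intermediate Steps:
$x = \left(-79 + 5 i \sqrt{2}\right)^{2}$ ($x = \left(-79 + \sqrt{-50}\right)^{2} = \left(-79 + 5 i \sqrt{2}\right)^{2} \approx 6191.0 - 1117.2 i$)
$G{\left(Y,k \right)} = -159$ ($G{\left(Y,k \right)} = 7 - 166 = -159$)
$\frac{x - 1091}{-25754 + G{\left(-98,-131 \right)}} = \frac{\left(6191 - 790 i \sqrt{2}\right) - 1091}{-25754 - 159} = \frac{5100 - 790 i \sqrt{2}}{-25913} = \left(5100 - 790 i \sqrt{2}\right) \left(- \frac{1}{25913}\right) = - \frac{5100}{25913} + \frac{790 i \sqrt{2}}{25913}$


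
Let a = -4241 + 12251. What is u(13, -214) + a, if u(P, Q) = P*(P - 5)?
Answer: 8114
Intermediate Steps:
a = 8010
u(P, Q) = P*(-5 + P)
u(13, -214) + a = 13*(-5 + 13) + 8010 = 13*8 + 8010 = 104 + 8010 = 8114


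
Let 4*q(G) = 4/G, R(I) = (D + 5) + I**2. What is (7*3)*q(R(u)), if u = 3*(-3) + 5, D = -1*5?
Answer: 21/16 ≈ 1.3125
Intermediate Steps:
D = -5
u = -4 (u = -9 + 5 = -4)
R(I) = I**2 (R(I) = (-5 + 5) + I**2 = 0 + I**2 = I**2)
q(G) = 1/G (q(G) = (4/G)/4 = 1/G)
(7*3)*q(R(u)) = (7*3)/((-4)**2) = 21/16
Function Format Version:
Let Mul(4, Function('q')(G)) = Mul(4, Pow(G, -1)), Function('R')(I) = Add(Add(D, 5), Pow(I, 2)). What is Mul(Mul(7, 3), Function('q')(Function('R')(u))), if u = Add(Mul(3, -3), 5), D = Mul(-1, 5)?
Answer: Rational(21, 16) ≈ 1.3125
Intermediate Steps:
D = -5
u = -4 (u = Add(-9, 5) = -4)
Function('R')(I) = Pow(I, 2) (Function('R')(I) = Add(Add(-5, 5), Pow(I, 2)) = Add(0, Pow(I, 2)) = Pow(I, 2))
Function('q')(G) = Pow(G, -1) (Function('q')(G) = Mul(Rational(1, 4), Mul(4, Pow(G, -1))) = Pow(G, -1))
Mul(Mul(7, 3), Function('q')(Function('R')(u))) = Mul(Mul(7, 3), Pow(Pow(-4, 2), -1)) = Mul(21, Pow(16, -1)) = Mul(21, Rational(1, 16)) = Rational(21, 16)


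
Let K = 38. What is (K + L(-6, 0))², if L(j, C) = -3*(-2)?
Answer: 1936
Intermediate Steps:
L(j, C) = 6
(K + L(-6, 0))² = (38 + 6)² = 44² = 1936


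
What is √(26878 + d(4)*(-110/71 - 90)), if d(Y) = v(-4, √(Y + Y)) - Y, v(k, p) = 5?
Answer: √135030498/71 ≈ 163.67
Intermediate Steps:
d(Y) = 5 - Y
√(26878 + d(4)*(-110/71 - 90)) = √(26878 + (5 - 1*4)*(-110/71 - 90)) = √(26878 + (5 - 4)*(-110*1/71 - 90)) = √(26878 + 1*(-110/71 - 90)) = √(26878 + 1*(-6500/71)) = √(26878 - 6500/71) = √(1901838/71) = √135030498/71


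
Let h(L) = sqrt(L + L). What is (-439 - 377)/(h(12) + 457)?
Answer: -372912/208825 + 1632*sqrt(6)/208825 ≈ -1.7666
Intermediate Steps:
h(L) = sqrt(2)*sqrt(L) (h(L) = sqrt(2*L) = sqrt(2)*sqrt(L))
(-439 - 377)/(h(12) + 457) = (-439 - 377)/(sqrt(2)*sqrt(12) + 457) = -816/(sqrt(2)*(2*sqrt(3)) + 457) = -816/(2*sqrt(6) + 457) = -816/(457 + 2*sqrt(6))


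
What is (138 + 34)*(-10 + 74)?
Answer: 11008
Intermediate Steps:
(138 + 34)*(-10 + 74) = 172*64 = 11008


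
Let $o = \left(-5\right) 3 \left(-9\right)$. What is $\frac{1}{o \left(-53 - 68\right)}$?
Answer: $- \frac{1}{16335} \approx -6.1218 \cdot 10^{-5}$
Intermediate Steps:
$o = 135$ ($o = \left(-15\right) \left(-9\right) = 135$)
$\frac{1}{o \left(-53 - 68\right)} = \frac{1}{135 \left(-53 - 68\right)} = \frac{1}{135 \left(-121\right)} = \frac{1}{-16335} = - \frac{1}{16335}$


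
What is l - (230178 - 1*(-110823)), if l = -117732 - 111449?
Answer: -570182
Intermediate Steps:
l = -229181
l - (230178 - 1*(-110823)) = -229181 - (230178 - 1*(-110823)) = -229181 - (230178 + 110823) = -229181 - 1*341001 = -229181 - 341001 = -570182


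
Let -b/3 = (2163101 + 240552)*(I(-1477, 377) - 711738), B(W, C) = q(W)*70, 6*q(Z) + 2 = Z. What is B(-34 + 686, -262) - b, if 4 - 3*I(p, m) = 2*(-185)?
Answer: -15394243688810/3 ≈ -5.1314e+12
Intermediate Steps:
q(Z) = -⅓ + Z/6
I(p, m) = 374/3 (I(p, m) = 4/3 - 2*(-185)/3 = 4/3 - ⅓*(-370) = 4/3 + 370/3 = 374/3)
B(W, C) = -70/3 + 35*W/3 (B(W, C) = (-⅓ + W/6)*70 = -70/3 + 35*W/3)
b = 5131414570520 (b = -3*(2163101 + 240552)*(374/3 - 711738) = -7210959*(-2134840)/3 = -3*(-5131414570520/3) = 5131414570520)
B(-34 + 686, -262) - b = (-70/3 + 35*(-34 + 686)/3) - 1*5131414570520 = (-70/3 + (35/3)*652) - 5131414570520 = (-70/3 + 22820/3) - 5131414570520 = 22750/3 - 5131414570520 = -15394243688810/3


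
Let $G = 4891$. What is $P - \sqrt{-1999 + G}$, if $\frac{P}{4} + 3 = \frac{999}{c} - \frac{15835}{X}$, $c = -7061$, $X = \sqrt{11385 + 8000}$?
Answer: $- \frac{88728}{7061} - 2 \sqrt{723} - \frac{12668 \sqrt{19385}}{3877} \approx -521.27$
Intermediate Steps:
$X = \sqrt{19385} \approx 139.23$
$P = - \frac{88728}{7061} - \frac{12668 \sqrt{19385}}{3877}$ ($P = -12 + 4 \left(\frac{999}{-7061} - \frac{15835}{\sqrt{19385}}\right) = -12 + 4 \left(999 \left(- \frac{1}{7061}\right) - 15835 \frac{\sqrt{19385}}{19385}\right) = -12 + 4 \left(- \frac{999}{7061} - \frac{3167 \sqrt{19385}}{3877}\right) = -12 - \left(\frac{3996}{7061} + \frac{12668 \sqrt{19385}}{3877}\right) = - \frac{88728}{7061} - \frac{12668 \sqrt{19385}}{3877} \approx -467.5$)
$P - \sqrt{-1999 + G} = \left(- \frac{88728}{7061} - \frac{12668 \sqrt{19385}}{3877}\right) - \sqrt{-1999 + 4891} = \left(- \frac{88728}{7061} - \frac{12668 \sqrt{19385}}{3877}\right) - \sqrt{2892} = \left(- \frac{88728}{7061} - \frac{12668 \sqrt{19385}}{3877}\right) - 2 \sqrt{723} = - \frac{88728}{7061} - 2 \sqrt{723} - \frac{12668 \sqrt{19385}}{3877}$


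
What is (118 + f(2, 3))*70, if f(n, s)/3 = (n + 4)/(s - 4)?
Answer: 7000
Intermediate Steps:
f(n, s) = 3*(4 + n)/(-4 + s) (f(n, s) = 3*((n + 4)/(s - 4)) = 3*((4 + n)/(-4 + s)) = 3*(4 + n)/(-4 + s))
(118 + f(2, 3))*70 = (118 + 3*(4 + 2)/(-4 + 3))*70 = (118 + 3*6/(-1))*70 = (118 + 3*(-1)*6)*70 = (118 - 18)*70 = 100*70 = 7000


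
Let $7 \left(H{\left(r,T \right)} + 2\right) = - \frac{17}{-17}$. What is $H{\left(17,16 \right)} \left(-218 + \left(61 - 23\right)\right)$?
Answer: $\frac{2340}{7} \approx 334.29$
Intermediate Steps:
$H{\left(r,T \right)} = - \frac{13}{7}$ ($H{\left(r,T \right)} = -2 + \frac{\left(-17\right) \frac{1}{-17}}{7} = -2 + \frac{\left(-17\right) \left(- \frac{1}{17}\right)}{7} = -2 + \frac{1}{7} \cdot 1 = -2 + \frac{1}{7} = - \frac{13}{7}$)
$H{\left(17,16 \right)} \left(-218 + \left(61 - 23\right)\right) = - \frac{13 \left(-218 + \left(61 - 23\right)\right)}{7} = - \frac{13 \left(-218 + 38\right)}{7} = \left(- \frac{13}{7}\right) \left(-180\right) = \frac{2340}{7}$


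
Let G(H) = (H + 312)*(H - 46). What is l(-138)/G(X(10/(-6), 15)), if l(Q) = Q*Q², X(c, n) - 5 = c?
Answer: 2956581/15136 ≈ 195.33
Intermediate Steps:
X(c, n) = 5 + c
l(Q) = Q³
G(H) = (-46 + H)*(312 + H) (G(H) = (312 + H)*(-46 + H) = (-46 + H)*(312 + H))
l(-138)/G(X(10/(-6), 15)) = (-138)³/(-14352 + (5 + 10/(-6))² + 266*(5 + 10/(-6))) = -2628072/(-14352 + (5 + 10*(-⅙))² + 266*(5 + 10*(-⅙))) = -2628072/(-14352 + (5 - 5/3)² + 266*(5 - 5/3)) = -2628072/(-14352 + (10/3)² + 266*(10/3)) = -2628072/(-14352 + 100/9 + 2660/3) = -2628072/(-121088/9) = -2628072*(-9/121088) = 2956581/15136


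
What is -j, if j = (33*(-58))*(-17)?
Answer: -32538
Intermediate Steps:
j = 32538 (j = -1914*(-17) = 32538)
-j = -1*32538 = -32538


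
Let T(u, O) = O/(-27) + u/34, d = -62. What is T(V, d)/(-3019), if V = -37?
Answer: -1109/2771442 ≈ -0.00040015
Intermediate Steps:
T(u, O) = -O/27 + u/34 (T(u, O) = O*(-1/27) + u*(1/34) = -O/27 + u/34)
T(V, d)/(-3019) = (-1/27*(-62) + (1/34)*(-37))/(-3019) = (62/27 - 37/34)*(-1/3019) = (1109/918)*(-1/3019) = -1109/2771442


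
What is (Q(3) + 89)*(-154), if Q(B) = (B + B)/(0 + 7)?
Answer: -13838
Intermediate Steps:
Q(B) = 2*B/7 (Q(B) = (2*B)/7 = (2*B)*(⅐) = 2*B/7)
(Q(3) + 89)*(-154) = ((2/7)*3 + 89)*(-154) = (6/7 + 89)*(-154) = (629/7)*(-154) = -13838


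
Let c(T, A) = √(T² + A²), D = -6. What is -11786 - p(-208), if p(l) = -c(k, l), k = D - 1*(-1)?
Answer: -11786 + √43289 ≈ -11578.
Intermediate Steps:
k = -5 (k = -6 - 1*(-1) = -6 + 1 = -5)
c(T, A) = √(A² + T²)
p(l) = -√(25 + l²) (p(l) = -√(l² + (-5)²) = -√(l² + 25) = -√(25 + l²))
-11786 - p(-208) = -11786 - (-1)*√(25 + (-208)²) = -11786 - (-1)*√(25 + 43264) = -11786 - (-1)*√43289 = -11786 + √43289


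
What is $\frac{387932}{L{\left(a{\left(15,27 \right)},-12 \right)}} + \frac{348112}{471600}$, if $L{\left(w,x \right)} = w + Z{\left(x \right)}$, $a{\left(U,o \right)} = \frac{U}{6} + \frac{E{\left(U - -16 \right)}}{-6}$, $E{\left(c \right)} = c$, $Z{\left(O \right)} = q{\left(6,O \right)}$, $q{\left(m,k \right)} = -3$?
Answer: $- \frac{34302517231}{501075} \approx -68458.0$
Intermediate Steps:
$Z{\left(O \right)} = -3$
$a{\left(U,o \right)} = - \frac{8}{3}$ ($a{\left(U,o \right)} = \frac{U}{6} + \frac{U - -16}{-6} = U \frac{1}{6} + \left(U + 16\right) \left(- \frac{1}{6}\right) = \frac{U}{6} + \left(16 + U\right) \left(- \frac{1}{6}\right) = \frac{U}{6} - \left(\frac{8}{3} + \frac{U}{6}\right) = - \frac{8}{3}$)
$L{\left(w,x \right)} = -3 + w$ ($L{\left(w,x \right)} = w - 3 = -3 + w$)
$\frac{387932}{L{\left(a{\left(15,27 \right)},-12 \right)}} + \frac{348112}{471600} = \frac{387932}{-3 - \frac{8}{3}} + \frac{348112}{471600} = \frac{387932}{- \frac{17}{3}} + 348112 \cdot \frac{1}{471600} = 387932 \left(- \frac{3}{17}\right) + \frac{21757}{29475} = - \frac{1163796}{17} + \frac{21757}{29475} = - \frac{34302517231}{501075}$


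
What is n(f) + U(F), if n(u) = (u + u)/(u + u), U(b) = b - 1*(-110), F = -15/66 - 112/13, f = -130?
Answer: 29217/286 ≈ 102.16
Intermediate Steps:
F = -2529/286 (F = -15*1/66 - 112*1/13 = -5/22 - 112/13 = -2529/286 ≈ -8.8427)
U(b) = 110 + b (U(b) = b + 110 = 110 + b)
n(u) = 1 (n(u) = (2*u)/((2*u)) = (2*u)*(1/(2*u)) = 1)
n(f) + U(F) = 1 + (110 - 2529/286) = 1 + 28931/286 = 29217/286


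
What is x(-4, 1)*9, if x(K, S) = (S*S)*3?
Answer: 27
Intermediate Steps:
x(K, S) = 3*S² (x(K, S) = S²*3 = 3*S²)
x(-4, 1)*9 = (3*1²)*9 = (3*1)*9 = 3*9 = 27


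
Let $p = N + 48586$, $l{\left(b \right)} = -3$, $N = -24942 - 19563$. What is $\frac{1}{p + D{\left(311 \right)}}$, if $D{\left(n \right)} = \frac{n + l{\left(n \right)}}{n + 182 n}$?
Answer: $\frac{56913}{232262261} \approx 0.00024504$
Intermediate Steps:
$N = -44505$
$D{\left(n \right)} = \frac{-3 + n}{183 n}$ ($D{\left(n \right)} = \frac{n - 3}{n + 182 n} = \frac{-3 + n}{183 n}$)
$p = 4081$ ($p = -44505 + 48586 = 4081$)
$\frac{1}{p + D{\left(311 \right)}} = \frac{1}{4081 + \frac{-3 + 311}{183 \cdot 311}} = \frac{1}{4081 + \frac{1}{183} \cdot \frac{1}{311} \cdot 308} = \frac{1}{4081 + \frac{308}{56913}} = \frac{1}{\frac{232262261}{56913}} = \frac{56913}{232262261}$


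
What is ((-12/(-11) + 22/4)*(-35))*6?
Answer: -15225/11 ≈ -1384.1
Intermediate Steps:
((-12/(-11) + 22/4)*(-35))*6 = ((-12*(-1/11) + 22*(¼))*(-35))*6 = ((12/11 + 11/2)*(-35))*6 = ((145/22)*(-35))*6 = -5075/22*6 = -15225/11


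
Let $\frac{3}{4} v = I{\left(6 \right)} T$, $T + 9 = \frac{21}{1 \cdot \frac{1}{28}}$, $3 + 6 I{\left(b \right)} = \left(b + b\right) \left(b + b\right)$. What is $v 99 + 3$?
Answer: $1796061$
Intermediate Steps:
$I{\left(b \right)} = - \frac{1}{2} + \frac{2 b^{2}}{3}$ ($I{\left(b \right)} = - \frac{1}{2} + \frac{\left(b + b\right) \left(b + b\right)}{6} = - \frac{1}{2} + \frac{2 b 2 b}{6} = - \frac{1}{2} + \frac{4 b^{2}}{6} = - \frac{1}{2} + \frac{2 b^{2}}{3}$)
$T = 579$ ($T = -9 + \frac{21}{1 \cdot \frac{1}{28}} = -9 + 21 \frac{1}{\frac{1}{28}} = -9 + 21 \cdot 28 = -9 + 588 = 579$)
$v = 18142$ ($v = \frac{4 \left(- \frac{1}{2} + \frac{2 \cdot 6^{2}}{3}\right) 579}{3} = \frac{4 \left(- \frac{1}{2} + \frac{2}{3} \cdot 36\right) 579}{3} = \frac{4 \left(- \frac{1}{2} + 24\right) 579}{3} = \frac{4 \cdot \frac{47}{2} \cdot 579}{3} = \frac{4}{3} \cdot \frac{27213}{2} = 18142$)
$v 99 + 3 = 18142 \cdot 99 + 3 = 1796058 + 3 = 1796061$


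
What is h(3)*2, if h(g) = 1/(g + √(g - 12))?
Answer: ⅓ - I/3 ≈ 0.33333 - 0.33333*I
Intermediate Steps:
h(g) = 1/(g + √(-12 + g))
h(3)*2 = 2/(3 + √(-12 + 3)) = 2/(3 + √(-9)) = 2/(3 + 3*I) = ((3 - 3*I)/18)*2 = (3 - 3*I)/9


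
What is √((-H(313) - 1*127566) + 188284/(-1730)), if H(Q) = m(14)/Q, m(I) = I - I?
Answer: 2*I*√23882375795/865 ≈ 357.32*I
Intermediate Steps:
m(I) = 0
H(Q) = 0 (H(Q) = 0/Q = 0)
√((-H(313) - 1*127566) + 188284/(-1730)) = √((-1*0 - 1*127566) + 188284/(-1730)) = √((0 - 127566) + 188284*(-1/1730)) = √(-127566 - 94142/865) = √(-110438732/865) = 2*I*√23882375795/865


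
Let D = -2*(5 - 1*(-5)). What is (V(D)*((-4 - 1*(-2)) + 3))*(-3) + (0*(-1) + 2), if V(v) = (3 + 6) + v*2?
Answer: 95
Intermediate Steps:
D = -20 (D = -2*(5 + 5) = -2*10 = -20)
V(v) = 9 + 2*v
(V(D)*((-4 - 1*(-2)) + 3))*(-3) + (0*(-1) + 2) = ((9 + 2*(-20))*((-4 - 1*(-2)) + 3))*(-3) + (0*(-1) + 2) = ((9 - 40)*((-4 + 2) + 3))*(-3) + (0 + 2) = -31*(-2 + 3)*(-3) + 2 = -31*1*(-3) + 2 = -31*(-3) + 2 = 93 + 2 = 95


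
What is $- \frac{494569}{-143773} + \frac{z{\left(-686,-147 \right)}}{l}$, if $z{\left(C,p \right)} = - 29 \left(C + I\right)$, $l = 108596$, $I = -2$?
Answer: $\frac{614964935}{169708399} \approx 3.6237$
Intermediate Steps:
$z{\left(C,p \right)} = 58 - 29 C$ ($z{\left(C,p \right)} = - 29 \left(C - 2\right) = - 29 \left(-2 + C\right) = 58 - 29 C$)
$- \frac{494569}{-143773} + \frac{z{\left(-686,-147 \right)}}{l} = - \frac{494569}{-143773} + \frac{58 - -19894}{108596} = \left(-494569\right) \left(- \frac{1}{143773}\right) + \left(58 + 19894\right) \frac{1}{108596} = \frac{21503}{6251} + 19952 \cdot \frac{1}{108596} = \frac{21503}{6251} + \frac{4988}{27149} = \frac{614964935}{169708399}$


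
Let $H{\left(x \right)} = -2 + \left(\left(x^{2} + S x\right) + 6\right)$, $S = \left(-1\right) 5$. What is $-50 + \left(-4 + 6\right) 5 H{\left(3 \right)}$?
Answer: $-70$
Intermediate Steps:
$S = -5$
$H{\left(x \right)} = 4 + x^{2} - 5 x$ ($H{\left(x \right)} = -2 + \left(\left(x^{2} - 5 x\right) + 6\right) = -2 + \left(6 + x^{2} - 5 x\right) = 4 + x^{2} - 5 x$)
$-50 + \left(-4 + 6\right) 5 H{\left(3 \right)} = -50 + \left(-4 + 6\right) 5 \left(4 + 3^{2} - 15\right) = -50 + 2 \cdot 5 \left(4 + 9 - 15\right) = -50 + 10 \left(-2\right) = -50 - 20 = -70$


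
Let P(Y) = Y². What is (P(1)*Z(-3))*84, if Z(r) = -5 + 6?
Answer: 84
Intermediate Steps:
Z(r) = 1
(P(1)*Z(-3))*84 = (1²*1)*84 = (1*1)*84 = 1*84 = 84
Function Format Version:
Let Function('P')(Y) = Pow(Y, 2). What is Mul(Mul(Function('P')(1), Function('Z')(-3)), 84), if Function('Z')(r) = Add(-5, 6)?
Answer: 84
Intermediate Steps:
Function('Z')(r) = 1
Mul(Mul(Function('P')(1), Function('Z')(-3)), 84) = Mul(Mul(Pow(1, 2), 1), 84) = Mul(Mul(1, 1), 84) = Mul(1, 84) = 84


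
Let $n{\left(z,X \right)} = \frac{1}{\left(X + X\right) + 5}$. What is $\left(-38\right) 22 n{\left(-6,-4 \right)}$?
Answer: $\frac{836}{3} \approx 278.67$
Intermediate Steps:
$n{\left(z,X \right)} = \frac{1}{5 + 2 X}$ ($n{\left(z,X \right)} = \frac{1}{2 X + 5} = \frac{1}{5 + 2 X}$)
$\left(-38\right) 22 n{\left(-6,-4 \right)} = \frac{\left(-38\right) 22}{5 + 2 \left(-4\right)} = - \frac{836}{5 - 8} = - \frac{836}{-3} = \left(-836\right) \left(- \frac{1}{3}\right) = \frac{836}{3}$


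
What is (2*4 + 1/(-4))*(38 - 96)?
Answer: -899/2 ≈ -449.50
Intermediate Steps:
(2*4 + 1/(-4))*(38 - 96) = (8 - ¼)*(-58) = (31/4)*(-58) = -899/2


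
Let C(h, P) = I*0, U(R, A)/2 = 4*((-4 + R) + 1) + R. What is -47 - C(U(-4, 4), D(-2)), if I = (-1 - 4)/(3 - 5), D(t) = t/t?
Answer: -47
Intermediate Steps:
D(t) = 1
U(R, A) = -24 + 10*R (U(R, A) = 2*(4*((-4 + R) + 1) + R) = 2*(4*(-3 + R) + R) = 2*((-12 + 4*R) + R) = 2*(-12 + 5*R) = -24 + 10*R)
I = 5/2 (I = -5/(-2) = -5*(-½) = 5/2 ≈ 2.5000)
C(h, P) = 0 (C(h, P) = (5/2)*0 = 0)
-47 - C(U(-4, 4), D(-2)) = -47 - 1*0 = -47 + 0 = -47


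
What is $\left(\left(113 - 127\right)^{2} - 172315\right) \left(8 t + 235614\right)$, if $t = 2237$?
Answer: $-43633887690$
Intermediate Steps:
$\left(\left(113 - 127\right)^{2} - 172315\right) \left(8 t + 235614\right) = \left(\left(113 - 127\right)^{2} - 172315\right) \left(8 \cdot 2237 + 235614\right) = \left(\left(-14\right)^{2} - 172315\right) \left(17896 + 235614\right) = \left(196 - 172315\right) 253510 = \left(-172119\right) 253510 = -43633887690$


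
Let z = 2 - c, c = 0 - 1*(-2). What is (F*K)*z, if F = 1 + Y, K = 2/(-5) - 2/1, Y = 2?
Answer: 0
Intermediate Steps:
c = 2 (c = 0 + 2 = 2)
z = 0 (z = 2 - 1*2 = 2 - 2 = 0)
K = -12/5 (K = 2*(-1/5) - 2*1 = -2/5 - 2 = -12/5 ≈ -2.4000)
F = 3 (F = 1 + 2 = 3)
(F*K)*z = (3*(-12/5))*0 = -36/5*0 = 0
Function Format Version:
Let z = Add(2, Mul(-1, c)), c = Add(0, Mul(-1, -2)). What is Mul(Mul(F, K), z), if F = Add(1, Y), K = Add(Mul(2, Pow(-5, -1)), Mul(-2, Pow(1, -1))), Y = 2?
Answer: 0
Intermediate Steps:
c = 2 (c = Add(0, 2) = 2)
z = 0 (z = Add(2, Mul(-1, 2)) = Add(2, -2) = 0)
K = Rational(-12, 5) (K = Add(Mul(2, Rational(-1, 5)), Mul(-2, 1)) = Add(Rational(-2, 5), -2) = Rational(-12, 5) ≈ -2.4000)
F = 3 (F = Add(1, 2) = 3)
Mul(Mul(F, K), z) = Mul(Mul(3, Rational(-12, 5)), 0) = Mul(Rational(-36, 5), 0) = 0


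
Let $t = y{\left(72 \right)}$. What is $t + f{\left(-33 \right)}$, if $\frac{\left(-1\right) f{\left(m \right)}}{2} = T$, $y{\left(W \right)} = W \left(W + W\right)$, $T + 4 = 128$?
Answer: $10120$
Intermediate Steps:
$T = 124$ ($T = -4 + 128 = 124$)
$y{\left(W \right)} = 2 W^{2}$ ($y{\left(W \right)} = W 2 W = 2 W^{2}$)
$t = 10368$ ($t = 2 \cdot 72^{2} = 2 \cdot 5184 = 10368$)
$f{\left(m \right)} = -248$ ($f{\left(m \right)} = \left(-2\right) 124 = -248$)
$t + f{\left(-33 \right)} = 10368 - 248 = 10120$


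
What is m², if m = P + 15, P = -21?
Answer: 36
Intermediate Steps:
m = -6 (m = -21 + 15 = -6)
m² = (-6)² = 36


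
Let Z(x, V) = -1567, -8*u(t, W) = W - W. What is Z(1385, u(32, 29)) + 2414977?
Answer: 2413410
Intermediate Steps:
u(t, W) = 0 (u(t, W) = -(W - W)/8 = -⅛*0 = 0)
Z(1385, u(32, 29)) + 2414977 = -1567 + 2414977 = 2413410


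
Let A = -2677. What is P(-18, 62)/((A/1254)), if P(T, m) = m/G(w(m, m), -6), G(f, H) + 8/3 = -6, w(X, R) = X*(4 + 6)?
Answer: 116622/34801 ≈ 3.3511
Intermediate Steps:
w(X, R) = 10*X (w(X, R) = X*10 = 10*X)
G(f, H) = -26/3 (G(f, H) = -8/3 - 6 = -26/3)
P(T, m) = -3*m/26 (P(T, m) = m/(-26/3) = -3*m/26)
P(-18, 62)/((A/1254)) = (-3/26*62)/((-2677/1254)) = -93/(13*((-2677*1/1254))) = -93/(13*(-2677/1254)) = -93/13*(-1254/2677) = 116622/34801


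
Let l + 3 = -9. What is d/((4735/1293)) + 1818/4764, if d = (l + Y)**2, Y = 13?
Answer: 2461347/3759590 ≈ 0.65469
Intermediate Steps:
l = -12 (l = -3 - 9 = -12)
d = 1 (d = (-12 + 13)**2 = 1**2 = 1)
d/((4735/1293)) + 1818/4764 = 1/(4735/1293) + 1818/4764 = 1/(4735*(1/1293)) + 1818*(1/4764) = 1/(4735/1293) + 303/794 = 1*(1293/4735) + 303/794 = 1293/4735 + 303/794 = 2461347/3759590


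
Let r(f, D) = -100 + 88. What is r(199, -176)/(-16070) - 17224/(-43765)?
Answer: 27731486/70330355 ≈ 0.39430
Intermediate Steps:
r(f, D) = -12
r(199, -176)/(-16070) - 17224/(-43765) = -12/(-16070) - 17224/(-43765) = -12*(-1/16070) - 17224*(-1/43765) = 6/8035 + 17224/43765 = 27731486/70330355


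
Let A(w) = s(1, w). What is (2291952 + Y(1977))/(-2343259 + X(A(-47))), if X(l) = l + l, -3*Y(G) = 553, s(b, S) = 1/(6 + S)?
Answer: -281887423/288220863 ≈ -0.97803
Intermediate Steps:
A(w) = 1/(6 + w)
Y(G) = -553/3 (Y(G) = -⅓*553 = -553/3)
X(l) = 2*l
(2291952 + Y(1977))/(-2343259 + X(A(-47))) = (2291952 - 553/3)/(-2343259 + 2/(6 - 47)) = 6875303/(3*(-2343259 + 2/(-41))) = 6875303/(3*(-2343259 + 2*(-1/41))) = 6875303/(3*(-2343259 - 2/41)) = 6875303/(3*(-96073621/41)) = (6875303/3)*(-41/96073621) = -281887423/288220863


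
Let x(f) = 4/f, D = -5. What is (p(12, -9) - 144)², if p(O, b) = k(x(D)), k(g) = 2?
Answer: 20164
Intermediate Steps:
p(O, b) = 2
(p(12, -9) - 144)² = (2 - 144)² = (-142)² = 20164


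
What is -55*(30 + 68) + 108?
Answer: -5282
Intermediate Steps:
-55*(30 + 68) + 108 = -55*98 + 108 = -5390 + 108 = -5282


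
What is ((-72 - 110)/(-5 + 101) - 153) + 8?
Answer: -7051/48 ≈ -146.90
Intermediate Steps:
((-72 - 110)/(-5 + 101) - 153) + 8 = (-182/96 - 153) + 8 = (-182*1/96 - 153) + 8 = (-91/48 - 153) + 8 = -7435/48 + 8 = -7051/48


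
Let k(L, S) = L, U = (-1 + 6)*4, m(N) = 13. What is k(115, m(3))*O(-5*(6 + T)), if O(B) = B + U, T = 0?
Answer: -1150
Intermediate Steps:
U = 20 (U = 5*4 = 20)
O(B) = 20 + B (O(B) = B + 20 = 20 + B)
k(115, m(3))*O(-5*(6 + T)) = 115*(20 - 5*(6 + 0)) = 115*(20 - 5*6) = 115*(20 - 30) = 115*(-10) = -1150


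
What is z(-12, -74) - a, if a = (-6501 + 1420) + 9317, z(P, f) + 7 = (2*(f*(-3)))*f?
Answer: -37099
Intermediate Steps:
z(P, f) = -7 - 6*f**2 (z(P, f) = -7 + (2*(f*(-3)))*f = -7 + (2*(-3*f))*f = -7 + (-6*f)*f = -7 - 6*f**2)
a = 4236 (a = -5081 + 9317 = 4236)
z(-12, -74) - a = (-7 - 6*(-74)**2) - 1*4236 = (-7 - 6*5476) - 4236 = (-7 - 32856) - 4236 = -32863 - 4236 = -37099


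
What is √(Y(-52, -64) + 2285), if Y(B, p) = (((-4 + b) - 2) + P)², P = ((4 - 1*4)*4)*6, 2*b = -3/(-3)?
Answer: 21*√21/2 ≈ 48.117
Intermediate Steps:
b = ½ (b = (-3/(-3))/2 = (-3*(-⅓))/2 = (½)*1 = ½ ≈ 0.50000)
P = 0 (P = ((4 - 4)*4)*6 = (0*4)*6 = 0*6 = 0)
Y(B, p) = 121/4 (Y(B, p) = (((-4 + ½) - 2) + 0)² = ((-7/2 - 2) + 0)² = (-11/2 + 0)² = (-11/2)² = 121/4)
√(Y(-52, -64) + 2285) = √(121/4 + 2285) = √(9261/4) = 21*√21/2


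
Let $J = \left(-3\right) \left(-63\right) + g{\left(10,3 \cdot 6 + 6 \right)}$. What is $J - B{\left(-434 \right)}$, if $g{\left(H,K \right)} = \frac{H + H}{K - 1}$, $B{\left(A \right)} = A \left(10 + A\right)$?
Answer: $- \frac{4228001}{23} \approx -1.8383 \cdot 10^{5}$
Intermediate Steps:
$g{\left(H,K \right)} = \frac{2 H}{-1 + K}$
$J = \frac{4367}{23}$ ($J = \left(-3\right) \left(-63\right) + 2 \cdot 10 \frac{1}{-1 + \left(3 \cdot 6 + 6\right)} = 189 + 2 \cdot 10 \frac{1}{-1 + \left(18 + 6\right)} = 189 + 2 \cdot 10 \frac{1}{-1 + 24} = 189 + 2 \cdot 10 \cdot \frac{1}{23} = 189 + \frac{20}{23} = \frac{4367}{23} \approx 189.87$)
$J - B{\left(-434 \right)} = \frac{4367}{23} - - 434 \left(10 - 434\right) = \frac{4367}{23} - \left(-434\right) \left(-424\right) = \frac{4367}{23} - 184016 = - \frac{4228001}{23}$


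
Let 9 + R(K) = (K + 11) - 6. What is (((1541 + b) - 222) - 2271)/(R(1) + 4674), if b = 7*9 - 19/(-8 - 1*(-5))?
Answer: -2648/14013 ≈ -0.18897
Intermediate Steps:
b = 208/3 (b = 63 - 19/(-8 + 5) = 63 - 19/(-3) = 63 - 19*(-1/3) = 63 + 19/3 = 208/3 ≈ 69.333)
R(K) = -4 + K (R(K) = -9 + ((K + 11) - 6) = -9 + ((11 + K) - 6) = -9 + (5 + K) = -4 + K)
(((1541 + b) - 222) - 2271)/(R(1) + 4674) = (((1541 + 208/3) - 222) - 2271)/((-4 + 1) + 4674) = ((4831/3 - 222) - 2271)/(-3 + 4674) = (4165/3 - 2271)/4671 = -2648/3*1/4671 = -2648/14013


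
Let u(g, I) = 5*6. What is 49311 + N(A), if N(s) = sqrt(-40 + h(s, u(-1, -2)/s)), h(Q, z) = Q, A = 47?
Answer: 49311 + sqrt(7) ≈ 49314.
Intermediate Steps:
u(g, I) = 30
N(s) = sqrt(-40 + s)
49311 + N(A) = 49311 + sqrt(-40 + 47) = 49311 + sqrt(7)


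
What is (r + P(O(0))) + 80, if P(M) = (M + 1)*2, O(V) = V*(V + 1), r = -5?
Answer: 77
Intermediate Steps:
O(V) = V*(1 + V)
P(M) = 2 + 2*M (P(M) = (1 + M)*2 = 2 + 2*M)
(r + P(O(0))) + 80 = (-5 + (2 + 2*(0*(1 + 0)))) + 80 = (-5 + (2 + 2*(0*1))) + 80 = (-5 + (2 + 2*0)) + 80 = (-5 + (2 + 0)) + 80 = (-5 + 2) + 80 = -3 + 80 = 77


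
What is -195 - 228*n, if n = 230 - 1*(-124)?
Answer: -80907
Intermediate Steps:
n = 354 (n = 230 + 124 = 354)
-195 - 228*n = -195 - 228*354 = -195 - 80712 = -80907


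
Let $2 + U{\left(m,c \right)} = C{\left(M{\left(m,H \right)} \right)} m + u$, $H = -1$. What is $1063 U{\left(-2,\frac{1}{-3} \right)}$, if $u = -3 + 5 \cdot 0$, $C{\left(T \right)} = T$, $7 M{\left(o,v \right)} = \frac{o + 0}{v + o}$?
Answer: $- \frac{115867}{21} \approx -5517.5$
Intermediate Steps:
$M{\left(o,v \right)} = \frac{o}{7 \left(o + v\right)}$ ($M{\left(o,v \right)} = \frac{\left(o + 0\right) \frac{1}{v + o}}{7} = \frac{o \frac{1}{o + v}}{7} = \frac{o}{7 \left(o + v\right)}$)
$u = -3$ ($u = -3 + 0 = -3$)
$U{\left(m,c \right)} = -5 + \frac{m^{2}}{7 \left(-1 + m\right)}$ ($U{\left(m,c \right)} = -2 + \left(\frac{m}{7 \left(m - 1\right)} m - 3\right) = -2 + \left(\frac{m}{7 \left(-1 + m\right)} m - 3\right) = -2 + \left(\frac{m^{2}}{7 \left(-1 + m\right)} - 3\right) = -2 + \left(-3 + \frac{m^{2}}{7 \left(-1 + m\right)}\right) = -5 + \frac{m^{2}}{7 \left(-1 + m\right)}$)
$1063 U{\left(-2,\frac{1}{-3} \right)} = 1063 \frac{35 + \left(-2\right)^{2} - -70}{7 \left(-1 - 2\right)} = 1063 \frac{35 + 4 + 70}{7 \left(-3\right)} = 1063 \cdot \frac{1}{7} \left(- \frac{1}{3}\right) 109 = 1063 \left(- \frac{109}{21}\right) = - \frac{115867}{21}$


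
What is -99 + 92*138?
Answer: 12597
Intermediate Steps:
-99 + 92*138 = -99 + 12696 = 12597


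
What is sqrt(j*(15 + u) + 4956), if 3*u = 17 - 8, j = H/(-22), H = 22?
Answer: sqrt(4938) ≈ 70.271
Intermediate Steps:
j = -1 (j = 22/(-22) = 22*(-1/22) = -1)
u = 3 (u = (17 - 8)/3 = (1/3)*9 = 3)
sqrt(j*(15 + u) + 4956) = sqrt(-(15 + 3) + 4956) = sqrt(-1*18 + 4956) = sqrt(-18 + 4956) = sqrt(4938)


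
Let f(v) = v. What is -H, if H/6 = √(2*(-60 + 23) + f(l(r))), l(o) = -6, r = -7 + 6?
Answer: -24*I*√5 ≈ -53.666*I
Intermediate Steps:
r = -1
H = 24*I*√5 (H = 6*√(2*(-60 + 23) - 6) = 6*√(2*(-37) - 6) = 6*√(-74 - 6) = 6*√(-80) = 6*(4*I*√5) = 24*I*√5 ≈ 53.666*I)
-H = -24*I*√5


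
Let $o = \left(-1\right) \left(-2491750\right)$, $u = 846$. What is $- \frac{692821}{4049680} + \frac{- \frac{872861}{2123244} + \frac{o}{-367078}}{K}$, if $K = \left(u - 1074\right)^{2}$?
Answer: $- \frac{877910890212903754159}{5127417546265409325120} \approx -0.17122$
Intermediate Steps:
$o = 2491750$
$K = 51984$ ($K = \left(846 - 1074\right)^{2} = \left(-228\right)^{2} = 51984$)
$- \frac{692821}{4049680} + \frac{- \frac{872861}{2123244} + \frac{o}{-367078}}{K} = - \frac{692821}{4049680} + \frac{- \frac{872861}{2123244} + \frac{2491750}{-367078}}{51984} = \left(-692821\right) \frac{1}{4049680} + \left(\left(-872861\right) \frac{1}{2123244} + 2491750 \left(- \frac{1}{367078}\right)\right) \frac{1}{51984} = - \frac{692821}{4049680} + \left(- \frac{872861}{2123244} - \frac{1245875}{183539}\right) \frac{1}{51984} = - \frac{692821}{4049680} - \frac{2805500653579}{20258065017543744} = - \frac{877910890212903754159}{5127417546265409325120}$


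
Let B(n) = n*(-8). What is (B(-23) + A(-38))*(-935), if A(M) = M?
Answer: -136510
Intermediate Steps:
B(n) = -8*n
(B(-23) + A(-38))*(-935) = (-8*(-23) - 38)*(-935) = (184 - 38)*(-935) = 146*(-935) = -136510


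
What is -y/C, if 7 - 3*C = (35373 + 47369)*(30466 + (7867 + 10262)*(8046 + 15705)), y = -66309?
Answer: -198927/35629726649983 ≈ -5.5832e-9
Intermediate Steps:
C = -35629726649983/3 (C = 7/3 - (35373 + 47369)*(30466 + (7867 + 10262)*(8046 + 15705))/3 = 7/3 - 82742*(30466 + 18129*23751)/3 = 7/3 - 82742*(30466 + 430581879)/3 = 7/3 - 82742*430612345/3 = 7/3 - ⅓*35629726649990 = 7/3 - 35629726649990/3 = -35629726649983/3 ≈ -1.1877e+13)
-y/C = -(-66309)/(-35629726649983/3) = -(-66309)*(-3)/35629726649983 = -1*198927/35629726649983 = -198927/35629726649983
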